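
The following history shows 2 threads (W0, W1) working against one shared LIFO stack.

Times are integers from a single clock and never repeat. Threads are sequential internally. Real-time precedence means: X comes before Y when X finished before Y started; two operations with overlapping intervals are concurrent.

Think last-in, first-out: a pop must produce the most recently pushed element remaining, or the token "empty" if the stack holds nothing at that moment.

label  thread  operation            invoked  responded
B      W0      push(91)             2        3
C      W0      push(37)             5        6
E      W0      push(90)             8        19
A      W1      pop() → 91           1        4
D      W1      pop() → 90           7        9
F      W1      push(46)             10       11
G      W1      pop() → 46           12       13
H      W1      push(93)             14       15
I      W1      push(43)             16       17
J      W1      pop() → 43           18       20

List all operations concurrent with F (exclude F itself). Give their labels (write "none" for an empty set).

E

F runs from 10 to 11; window-overlapping ops are concurrent
A [1,4]: before
B [2,3]: before
C [5,6]: before
D [7,9]: before
E [8,19]: concurrent
G [12,13]: after
H [14,15]: after
I [16,17]: after
J [18,20]: after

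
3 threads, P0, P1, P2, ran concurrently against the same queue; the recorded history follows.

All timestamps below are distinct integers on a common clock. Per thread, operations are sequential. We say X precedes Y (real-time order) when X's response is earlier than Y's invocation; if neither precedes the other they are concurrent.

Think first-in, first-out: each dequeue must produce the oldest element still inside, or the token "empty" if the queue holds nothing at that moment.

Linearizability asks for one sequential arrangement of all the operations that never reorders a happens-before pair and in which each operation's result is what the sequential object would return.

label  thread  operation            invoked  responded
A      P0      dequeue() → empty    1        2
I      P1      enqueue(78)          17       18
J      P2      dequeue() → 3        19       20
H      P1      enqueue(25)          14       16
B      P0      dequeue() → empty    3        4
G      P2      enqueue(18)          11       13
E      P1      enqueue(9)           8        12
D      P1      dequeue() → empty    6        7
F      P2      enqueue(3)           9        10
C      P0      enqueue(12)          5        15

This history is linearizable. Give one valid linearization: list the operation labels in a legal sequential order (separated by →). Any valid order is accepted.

A → B → D → F → C → E → G → H → I → J

1. A dequeue() → empty, leaving queue <>
2. B dequeue() → empty, leaving queue <>
3. D dequeue() → empty, leaving queue <>
4. F enqueue(3), leaving queue <3>
5. C enqueue(12), leaving queue <3,12>
6. E enqueue(9), leaving queue <3,12,9>
7. G enqueue(18), leaving queue <3,12,9,18>
8. H enqueue(25), leaving queue <3,12,9,18,25>
9. I enqueue(78), leaving queue <3,12,9,18,25,78>
10. J dequeue() → 3, leaving queue <12,9,18,25,78>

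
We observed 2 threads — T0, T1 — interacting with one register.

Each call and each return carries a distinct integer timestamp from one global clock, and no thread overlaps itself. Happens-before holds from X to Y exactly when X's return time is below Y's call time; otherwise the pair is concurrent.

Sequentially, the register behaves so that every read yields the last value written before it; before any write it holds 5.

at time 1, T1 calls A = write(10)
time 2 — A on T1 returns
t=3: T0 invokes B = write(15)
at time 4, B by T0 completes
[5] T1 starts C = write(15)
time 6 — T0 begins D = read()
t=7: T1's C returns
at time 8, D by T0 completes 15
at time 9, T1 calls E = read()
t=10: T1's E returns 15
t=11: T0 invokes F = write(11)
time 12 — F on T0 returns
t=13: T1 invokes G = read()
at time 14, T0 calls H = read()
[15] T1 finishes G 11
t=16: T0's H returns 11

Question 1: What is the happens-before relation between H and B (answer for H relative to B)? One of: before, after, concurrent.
Answer: after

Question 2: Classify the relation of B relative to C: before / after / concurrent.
Answer: before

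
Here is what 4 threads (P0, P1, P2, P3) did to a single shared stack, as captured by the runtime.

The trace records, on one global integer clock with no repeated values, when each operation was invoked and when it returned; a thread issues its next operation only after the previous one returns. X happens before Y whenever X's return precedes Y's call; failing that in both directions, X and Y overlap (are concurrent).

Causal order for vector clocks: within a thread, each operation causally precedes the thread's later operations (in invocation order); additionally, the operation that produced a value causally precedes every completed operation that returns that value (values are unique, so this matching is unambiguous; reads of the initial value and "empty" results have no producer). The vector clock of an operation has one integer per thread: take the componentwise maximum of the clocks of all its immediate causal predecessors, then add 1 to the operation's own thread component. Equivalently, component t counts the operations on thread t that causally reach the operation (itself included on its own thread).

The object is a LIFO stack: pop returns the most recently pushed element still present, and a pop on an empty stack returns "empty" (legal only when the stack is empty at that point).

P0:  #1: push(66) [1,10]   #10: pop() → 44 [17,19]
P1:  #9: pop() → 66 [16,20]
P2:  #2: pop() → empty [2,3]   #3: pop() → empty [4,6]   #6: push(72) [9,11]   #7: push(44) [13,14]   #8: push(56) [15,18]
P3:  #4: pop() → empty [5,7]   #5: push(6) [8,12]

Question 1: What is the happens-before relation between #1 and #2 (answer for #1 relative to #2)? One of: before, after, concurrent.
Answer: concurrent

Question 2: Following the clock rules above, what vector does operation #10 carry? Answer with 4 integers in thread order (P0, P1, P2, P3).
Answer: (2, 0, 4, 0)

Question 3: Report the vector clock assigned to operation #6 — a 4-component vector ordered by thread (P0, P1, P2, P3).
Answer: (0, 0, 3, 0)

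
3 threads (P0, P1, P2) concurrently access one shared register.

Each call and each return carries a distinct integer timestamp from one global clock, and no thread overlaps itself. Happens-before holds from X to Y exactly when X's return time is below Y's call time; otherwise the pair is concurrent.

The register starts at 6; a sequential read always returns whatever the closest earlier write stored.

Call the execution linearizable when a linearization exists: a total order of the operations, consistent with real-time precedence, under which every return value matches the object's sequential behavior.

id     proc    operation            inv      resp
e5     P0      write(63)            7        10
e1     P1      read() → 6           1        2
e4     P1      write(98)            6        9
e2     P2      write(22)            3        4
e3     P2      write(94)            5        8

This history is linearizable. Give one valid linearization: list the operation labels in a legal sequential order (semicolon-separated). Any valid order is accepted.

e1; e2; e3; e4; e5

after step 1 (e1 read() → 6): value 6
after step 2 (e2 write(22)): value 22
after step 3 (e3 write(94)): value 94
after step 4 (e4 write(98)): value 98
after step 5 (e5 write(63)): value 63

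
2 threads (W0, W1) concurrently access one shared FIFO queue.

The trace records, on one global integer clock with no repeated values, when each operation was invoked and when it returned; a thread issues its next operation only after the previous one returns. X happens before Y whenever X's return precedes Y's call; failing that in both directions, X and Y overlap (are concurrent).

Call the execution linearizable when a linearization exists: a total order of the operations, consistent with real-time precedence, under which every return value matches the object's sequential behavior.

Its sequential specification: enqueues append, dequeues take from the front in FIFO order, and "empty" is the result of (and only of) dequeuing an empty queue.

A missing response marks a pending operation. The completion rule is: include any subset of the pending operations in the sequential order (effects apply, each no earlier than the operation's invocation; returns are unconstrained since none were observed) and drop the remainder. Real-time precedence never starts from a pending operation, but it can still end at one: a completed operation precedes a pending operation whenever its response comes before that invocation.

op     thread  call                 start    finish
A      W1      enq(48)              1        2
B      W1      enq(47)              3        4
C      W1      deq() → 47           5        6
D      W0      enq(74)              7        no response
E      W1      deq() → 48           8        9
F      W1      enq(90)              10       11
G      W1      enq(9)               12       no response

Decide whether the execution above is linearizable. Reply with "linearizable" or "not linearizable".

not linearizable

events 1..5 are fine; event 6 — the response of C at time 6 — makes the prefix non-linearizable
the completed operations (3 total) allow one real-time order; the FIFO queue replay rejects it
take A, B, C: step 3 already fails, because C deq() → 47 cannot occur there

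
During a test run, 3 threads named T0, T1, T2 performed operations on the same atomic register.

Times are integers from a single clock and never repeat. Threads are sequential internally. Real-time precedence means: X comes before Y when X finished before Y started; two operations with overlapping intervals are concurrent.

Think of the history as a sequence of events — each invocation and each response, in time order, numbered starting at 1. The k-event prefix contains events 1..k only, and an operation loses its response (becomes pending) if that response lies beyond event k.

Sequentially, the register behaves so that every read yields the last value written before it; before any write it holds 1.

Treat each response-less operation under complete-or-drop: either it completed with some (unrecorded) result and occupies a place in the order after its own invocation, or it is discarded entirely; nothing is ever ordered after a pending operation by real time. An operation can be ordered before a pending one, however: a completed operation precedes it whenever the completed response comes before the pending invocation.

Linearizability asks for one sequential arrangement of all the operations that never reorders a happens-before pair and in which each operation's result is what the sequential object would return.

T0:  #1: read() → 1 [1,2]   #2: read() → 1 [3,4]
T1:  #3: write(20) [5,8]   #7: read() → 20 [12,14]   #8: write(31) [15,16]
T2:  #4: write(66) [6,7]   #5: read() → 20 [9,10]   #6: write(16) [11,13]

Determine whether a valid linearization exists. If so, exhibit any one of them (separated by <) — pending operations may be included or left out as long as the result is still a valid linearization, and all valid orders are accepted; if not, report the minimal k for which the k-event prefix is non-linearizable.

linearizable — witness: #1 < #2 < #4 < #3 < #5 < #7 < #6 < #8

step 1: #1 read() → 1 — value 1
step 2: #2 read() → 1 — value 1
step 3: #4 write(66) — value 66
step 4: #3 write(20) — value 20
step 5: #5 read() → 20 — value 20
step 6: #7 read() → 20 — value 20
step 7: #6 write(16) — value 16
step 8: #8 write(31) — value 31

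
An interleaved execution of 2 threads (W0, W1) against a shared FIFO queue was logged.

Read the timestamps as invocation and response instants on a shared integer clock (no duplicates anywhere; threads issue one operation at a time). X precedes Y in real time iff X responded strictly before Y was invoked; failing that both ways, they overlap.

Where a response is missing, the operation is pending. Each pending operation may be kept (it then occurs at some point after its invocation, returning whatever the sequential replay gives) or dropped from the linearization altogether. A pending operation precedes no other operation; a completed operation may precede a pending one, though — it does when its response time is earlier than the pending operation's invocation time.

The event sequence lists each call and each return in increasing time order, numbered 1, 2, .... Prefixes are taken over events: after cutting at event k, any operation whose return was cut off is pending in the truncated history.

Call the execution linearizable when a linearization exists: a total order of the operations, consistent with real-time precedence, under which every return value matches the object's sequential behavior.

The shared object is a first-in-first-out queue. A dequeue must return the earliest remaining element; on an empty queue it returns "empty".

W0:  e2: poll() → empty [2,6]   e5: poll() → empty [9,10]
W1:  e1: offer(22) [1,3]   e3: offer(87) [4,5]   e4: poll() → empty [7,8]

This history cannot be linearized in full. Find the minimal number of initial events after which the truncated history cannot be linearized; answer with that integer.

8

events 1..7 are linearizable; a witness order is e2, e1, e3:
after step 1 (e2 poll() → empty): queue <>
after step 2 (e1 offer(22)): queue <22>
after step 3 (e3 offer(87)): queue <22,87>
at event 8 (e4's time-8 response) nothing linearizes any more
take e1, e2, e3, e4: step 2 already fails, because e2 poll() → empty cannot occur there
take e1, e3, e2, e4: step 3 already fails, because e2 poll() → empty cannot occur there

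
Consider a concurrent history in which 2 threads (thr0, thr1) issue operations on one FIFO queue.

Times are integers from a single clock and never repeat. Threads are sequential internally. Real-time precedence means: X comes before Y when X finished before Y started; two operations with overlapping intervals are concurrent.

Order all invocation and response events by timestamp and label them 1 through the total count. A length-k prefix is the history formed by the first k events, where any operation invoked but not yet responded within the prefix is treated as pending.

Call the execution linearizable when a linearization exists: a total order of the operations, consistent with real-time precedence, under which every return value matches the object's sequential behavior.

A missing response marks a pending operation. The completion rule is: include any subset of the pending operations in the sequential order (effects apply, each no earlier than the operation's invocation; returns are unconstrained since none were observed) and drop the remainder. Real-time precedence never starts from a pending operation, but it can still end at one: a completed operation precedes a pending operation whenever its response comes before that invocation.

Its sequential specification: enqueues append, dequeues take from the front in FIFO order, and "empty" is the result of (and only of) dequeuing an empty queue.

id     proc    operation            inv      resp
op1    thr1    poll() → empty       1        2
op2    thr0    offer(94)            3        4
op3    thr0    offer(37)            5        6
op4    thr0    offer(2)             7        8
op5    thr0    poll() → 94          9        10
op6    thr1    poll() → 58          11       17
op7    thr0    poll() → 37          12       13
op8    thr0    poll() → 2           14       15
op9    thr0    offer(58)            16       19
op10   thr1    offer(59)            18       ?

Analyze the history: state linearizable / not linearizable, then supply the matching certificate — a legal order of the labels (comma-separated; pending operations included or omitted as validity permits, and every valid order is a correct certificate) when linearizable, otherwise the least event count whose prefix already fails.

linearizable — witness: op1, op2, op3, op4, op5, op7, op8, op9, op6

step 1: op1 poll() → empty — queue <>
step 2: op2 offer(94) — queue <94>
step 3: op3 offer(37) — queue <94,37>
step 4: op4 offer(2) — queue <94,37,2>
step 5: op5 poll() → 94 — queue <37,2>
step 6: op7 poll() → 37 — queue <2>
step 7: op8 poll() → 2 — queue <>
step 8: op9 offer(58) — queue <58>
step 9: op6 poll() → 58 — queue <>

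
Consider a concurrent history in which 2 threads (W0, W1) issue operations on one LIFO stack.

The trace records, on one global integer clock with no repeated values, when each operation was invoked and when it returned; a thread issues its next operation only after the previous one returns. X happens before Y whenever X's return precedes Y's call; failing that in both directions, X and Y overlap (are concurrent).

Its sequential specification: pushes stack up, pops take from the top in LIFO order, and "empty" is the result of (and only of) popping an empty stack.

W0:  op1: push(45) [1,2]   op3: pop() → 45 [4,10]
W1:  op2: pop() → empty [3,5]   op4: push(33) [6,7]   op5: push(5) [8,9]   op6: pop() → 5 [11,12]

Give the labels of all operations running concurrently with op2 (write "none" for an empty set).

op2 runs from 3 to 5; window-overlapping ops are concurrent
op1 [1,2]: before
op3 [4,10]: concurrent
op4 [6,7]: after
op5 [8,9]: after
op6 [11,12]: after

op3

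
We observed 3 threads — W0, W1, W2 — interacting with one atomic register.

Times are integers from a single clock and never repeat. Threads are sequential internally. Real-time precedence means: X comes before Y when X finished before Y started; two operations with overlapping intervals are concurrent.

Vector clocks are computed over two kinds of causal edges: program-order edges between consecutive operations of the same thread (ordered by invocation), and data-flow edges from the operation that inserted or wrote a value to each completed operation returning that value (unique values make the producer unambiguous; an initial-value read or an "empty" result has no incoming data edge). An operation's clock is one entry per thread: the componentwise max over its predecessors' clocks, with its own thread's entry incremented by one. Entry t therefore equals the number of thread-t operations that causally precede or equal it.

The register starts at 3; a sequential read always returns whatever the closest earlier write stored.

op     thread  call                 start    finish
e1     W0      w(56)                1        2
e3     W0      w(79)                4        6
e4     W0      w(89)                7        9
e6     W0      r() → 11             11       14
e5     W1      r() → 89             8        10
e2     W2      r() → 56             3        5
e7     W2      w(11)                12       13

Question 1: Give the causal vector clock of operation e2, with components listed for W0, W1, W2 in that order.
Answer: (1, 0, 1)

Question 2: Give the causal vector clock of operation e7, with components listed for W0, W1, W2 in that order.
Answer: (1, 0, 2)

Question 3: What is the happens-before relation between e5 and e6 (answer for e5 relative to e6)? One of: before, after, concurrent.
Answer: before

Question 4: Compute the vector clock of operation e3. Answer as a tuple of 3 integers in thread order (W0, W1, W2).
Answer: (2, 0, 0)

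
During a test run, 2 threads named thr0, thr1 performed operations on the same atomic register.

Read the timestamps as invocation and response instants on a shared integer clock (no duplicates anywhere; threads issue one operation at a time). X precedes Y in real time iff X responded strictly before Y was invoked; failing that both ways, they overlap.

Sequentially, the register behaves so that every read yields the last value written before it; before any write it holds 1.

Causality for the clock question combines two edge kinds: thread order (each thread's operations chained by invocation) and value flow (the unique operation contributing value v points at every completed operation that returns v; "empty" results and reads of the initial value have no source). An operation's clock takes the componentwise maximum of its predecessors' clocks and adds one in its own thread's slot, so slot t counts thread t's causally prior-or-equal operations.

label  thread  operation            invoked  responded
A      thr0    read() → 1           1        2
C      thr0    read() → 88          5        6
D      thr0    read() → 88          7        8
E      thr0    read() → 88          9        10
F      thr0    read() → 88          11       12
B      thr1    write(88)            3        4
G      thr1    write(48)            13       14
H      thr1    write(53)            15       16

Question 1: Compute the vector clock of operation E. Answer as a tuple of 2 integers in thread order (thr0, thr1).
Answer: (4, 1)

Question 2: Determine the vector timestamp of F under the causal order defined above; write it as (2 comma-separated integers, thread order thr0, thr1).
Answer: (5, 1)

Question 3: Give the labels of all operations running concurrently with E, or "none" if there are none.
Answer: none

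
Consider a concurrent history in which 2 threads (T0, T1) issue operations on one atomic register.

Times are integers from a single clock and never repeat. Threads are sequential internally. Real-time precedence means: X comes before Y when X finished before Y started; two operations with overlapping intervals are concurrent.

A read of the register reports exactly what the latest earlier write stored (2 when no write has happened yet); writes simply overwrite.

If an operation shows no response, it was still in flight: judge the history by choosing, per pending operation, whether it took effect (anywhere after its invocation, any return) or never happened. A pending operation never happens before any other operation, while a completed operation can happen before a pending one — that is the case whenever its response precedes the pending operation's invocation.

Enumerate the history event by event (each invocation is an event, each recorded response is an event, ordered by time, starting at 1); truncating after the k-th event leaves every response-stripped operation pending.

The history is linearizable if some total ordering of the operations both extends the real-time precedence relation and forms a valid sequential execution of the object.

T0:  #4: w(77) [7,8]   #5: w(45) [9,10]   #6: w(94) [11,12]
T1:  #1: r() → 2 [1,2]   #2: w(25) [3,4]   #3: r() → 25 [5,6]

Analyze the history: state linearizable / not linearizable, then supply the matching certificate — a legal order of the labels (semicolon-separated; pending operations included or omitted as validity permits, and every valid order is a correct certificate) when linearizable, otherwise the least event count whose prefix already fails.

step 1: #1 r() → 2 — value 2
step 2: #2 w(25) — value 25
step 3: #3 r() → 25 — value 25
step 4: #4 w(77) — value 77
step 5: #5 w(45) — value 45
step 6: #6 w(94) — value 94

linearizable — witness: #1; #2; #3; #4; #5; #6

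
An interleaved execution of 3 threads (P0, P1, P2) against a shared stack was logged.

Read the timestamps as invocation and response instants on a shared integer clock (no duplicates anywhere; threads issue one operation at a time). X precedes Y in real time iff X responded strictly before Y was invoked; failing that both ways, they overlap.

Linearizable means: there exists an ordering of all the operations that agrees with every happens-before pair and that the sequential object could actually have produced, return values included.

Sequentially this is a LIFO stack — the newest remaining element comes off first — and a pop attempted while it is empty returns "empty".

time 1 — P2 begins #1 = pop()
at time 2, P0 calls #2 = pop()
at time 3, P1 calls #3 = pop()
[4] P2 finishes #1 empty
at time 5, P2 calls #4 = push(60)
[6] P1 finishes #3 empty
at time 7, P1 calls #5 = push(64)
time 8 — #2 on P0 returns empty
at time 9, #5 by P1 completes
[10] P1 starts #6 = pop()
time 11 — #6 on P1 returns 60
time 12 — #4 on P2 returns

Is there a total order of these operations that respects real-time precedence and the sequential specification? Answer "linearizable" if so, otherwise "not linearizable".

linearizable

a witness: #1, #2, #3, #5, #4, #6
step 1: #1 pop() → empty — stack <>
step 2: #2 pop() → empty — stack <>
step 3: #3 pop() → empty — stack <>
step 4: #5 push(64) — stack <64>
step 5: #4 push(60) — stack <64,60>
step 6: #6 pop() → 60 — stack <64>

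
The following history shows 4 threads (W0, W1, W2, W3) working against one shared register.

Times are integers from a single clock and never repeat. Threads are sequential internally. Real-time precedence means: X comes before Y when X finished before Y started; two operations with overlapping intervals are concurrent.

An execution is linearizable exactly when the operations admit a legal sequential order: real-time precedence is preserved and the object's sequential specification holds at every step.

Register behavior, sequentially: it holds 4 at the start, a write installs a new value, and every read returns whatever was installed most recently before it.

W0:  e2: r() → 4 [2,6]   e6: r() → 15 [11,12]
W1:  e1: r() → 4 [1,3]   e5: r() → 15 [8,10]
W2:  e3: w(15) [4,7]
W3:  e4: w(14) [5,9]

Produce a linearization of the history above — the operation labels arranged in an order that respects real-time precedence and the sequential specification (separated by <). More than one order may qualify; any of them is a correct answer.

step 1: e1 r() → 4 — value 4
step 2: e2 r() → 4 — value 4
step 3: e4 w(14) — value 14
step 4: e3 w(15) — value 15
step 5: e5 r() → 15 — value 15
step 6: e6 r() → 15 — value 15

e1 < e2 < e4 < e3 < e5 < e6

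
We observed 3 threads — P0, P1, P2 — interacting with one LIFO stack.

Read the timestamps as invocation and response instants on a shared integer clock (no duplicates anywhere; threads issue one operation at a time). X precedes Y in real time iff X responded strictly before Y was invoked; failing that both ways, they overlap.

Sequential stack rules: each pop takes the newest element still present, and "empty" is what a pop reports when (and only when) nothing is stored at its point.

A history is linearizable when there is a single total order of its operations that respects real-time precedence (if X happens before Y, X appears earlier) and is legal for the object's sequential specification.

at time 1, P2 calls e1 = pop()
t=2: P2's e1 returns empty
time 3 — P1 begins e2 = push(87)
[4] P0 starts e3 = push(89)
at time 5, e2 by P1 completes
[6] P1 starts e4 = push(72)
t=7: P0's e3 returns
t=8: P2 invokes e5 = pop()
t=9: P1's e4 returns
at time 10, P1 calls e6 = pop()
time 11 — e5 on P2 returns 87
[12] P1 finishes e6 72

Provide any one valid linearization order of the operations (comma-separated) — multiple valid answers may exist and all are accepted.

after step 1 (e1 pop() → empty): stack <>
after step 2 (e3 push(89)): stack <89>
after step 3 (e2 push(87)): stack <89,87>
after step 4 (e4 push(72)): stack <89,87,72>
after step 5 (e6 pop() → 72): stack <89,87>
after step 6 (e5 pop() → 87): stack <89>

e1, e3, e2, e4, e6, e5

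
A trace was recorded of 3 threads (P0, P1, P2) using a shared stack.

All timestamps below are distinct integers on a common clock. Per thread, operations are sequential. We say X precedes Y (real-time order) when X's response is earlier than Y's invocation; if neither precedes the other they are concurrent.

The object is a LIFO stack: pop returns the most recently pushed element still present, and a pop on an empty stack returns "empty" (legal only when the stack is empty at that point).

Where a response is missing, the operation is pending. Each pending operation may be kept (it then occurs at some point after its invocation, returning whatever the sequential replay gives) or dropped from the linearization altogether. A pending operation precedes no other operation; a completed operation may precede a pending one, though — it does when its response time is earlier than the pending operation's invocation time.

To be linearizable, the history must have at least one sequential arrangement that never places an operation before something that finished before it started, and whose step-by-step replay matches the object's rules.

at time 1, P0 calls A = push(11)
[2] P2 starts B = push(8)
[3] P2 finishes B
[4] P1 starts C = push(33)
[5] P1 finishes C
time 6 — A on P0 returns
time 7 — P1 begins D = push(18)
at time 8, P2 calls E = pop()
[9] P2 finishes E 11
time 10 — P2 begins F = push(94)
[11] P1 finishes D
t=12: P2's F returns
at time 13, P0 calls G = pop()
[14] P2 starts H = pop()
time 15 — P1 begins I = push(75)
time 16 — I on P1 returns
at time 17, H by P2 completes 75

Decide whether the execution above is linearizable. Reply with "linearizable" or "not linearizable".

linearizable

a witness: B, C, A, E, D, F, G, I, H
step 1: B push(8) — stack <8>
step 2: C push(33) — stack <8,33>
step 3: A push(11) — stack <8,33,11>
step 4: E pop() → 11 — stack <8,33>
step 5: D push(18) — stack <8,33,18>
step 6: F push(94) — stack <8,33,18,94>
step 7: G pop() (pending, included) — stack <8,33,18>
step 8: I push(75) — stack <8,33,18,75>
step 9: H pop() → 75 — stack <8,33,18>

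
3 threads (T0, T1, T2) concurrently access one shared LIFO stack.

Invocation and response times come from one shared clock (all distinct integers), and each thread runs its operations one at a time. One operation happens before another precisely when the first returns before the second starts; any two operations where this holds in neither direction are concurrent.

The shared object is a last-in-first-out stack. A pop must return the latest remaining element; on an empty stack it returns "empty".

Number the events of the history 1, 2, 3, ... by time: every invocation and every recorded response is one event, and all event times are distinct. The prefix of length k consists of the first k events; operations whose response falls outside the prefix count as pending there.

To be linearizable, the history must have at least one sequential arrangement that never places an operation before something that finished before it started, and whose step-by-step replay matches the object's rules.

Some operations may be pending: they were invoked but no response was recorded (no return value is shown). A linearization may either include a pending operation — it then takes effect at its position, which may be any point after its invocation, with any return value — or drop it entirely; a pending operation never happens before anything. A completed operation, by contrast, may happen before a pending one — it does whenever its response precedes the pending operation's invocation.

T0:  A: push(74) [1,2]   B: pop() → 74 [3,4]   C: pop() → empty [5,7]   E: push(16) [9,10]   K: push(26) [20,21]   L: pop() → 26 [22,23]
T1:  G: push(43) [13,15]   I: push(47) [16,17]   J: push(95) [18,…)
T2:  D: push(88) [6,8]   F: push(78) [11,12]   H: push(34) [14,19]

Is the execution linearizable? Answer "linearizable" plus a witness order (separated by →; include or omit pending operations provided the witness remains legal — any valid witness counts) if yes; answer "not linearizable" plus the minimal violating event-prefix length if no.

1. A push(74), leaving stack <74>
2. B pop() → 74, leaving stack <>
3. C pop() → empty, leaving stack <>
4. D push(88), leaving stack <88>
5. E push(16), leaving stack <88,16>
6. F push(78), leaving stack <88,16,78>
7. G push(43), leaving stack <88,16,78,43>
8. H push(34), leaving stack <88,16,78,43,34>
9. I push(47), leaving stack <88,16,78,43,34,47>
10. J push(95) (pending, included), leaving stack <88,16,78,43,34,47,95>
11. K push(26), leaving stack <88,16,78,43,34,47,95,26>
12. L pop() → 26, leaving stack <88,16,78,43,34,47,95>

linearizable — witness: A → B → C → D → E → F → G → H → I → J → K → L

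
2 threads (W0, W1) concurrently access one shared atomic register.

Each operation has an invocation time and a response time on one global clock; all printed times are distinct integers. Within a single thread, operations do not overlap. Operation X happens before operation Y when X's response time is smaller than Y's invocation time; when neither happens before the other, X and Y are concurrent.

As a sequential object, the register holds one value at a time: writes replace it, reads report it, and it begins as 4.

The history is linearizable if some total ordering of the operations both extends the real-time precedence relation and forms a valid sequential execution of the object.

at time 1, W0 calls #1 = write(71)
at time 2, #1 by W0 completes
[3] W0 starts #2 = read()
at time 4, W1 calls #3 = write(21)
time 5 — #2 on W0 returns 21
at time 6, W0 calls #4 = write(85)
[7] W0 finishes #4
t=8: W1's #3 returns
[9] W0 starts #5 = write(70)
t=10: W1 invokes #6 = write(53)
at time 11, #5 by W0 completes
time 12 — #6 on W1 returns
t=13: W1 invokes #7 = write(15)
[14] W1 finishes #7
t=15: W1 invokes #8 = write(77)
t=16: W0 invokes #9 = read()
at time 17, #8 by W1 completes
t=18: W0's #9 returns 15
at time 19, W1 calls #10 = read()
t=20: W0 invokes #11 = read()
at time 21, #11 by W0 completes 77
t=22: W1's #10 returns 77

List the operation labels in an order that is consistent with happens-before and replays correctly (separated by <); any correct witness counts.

after step 1 (#1 write(71)): value 71
after step 2 (#3 write(21)): value 21
after step 3 (#2 read() → 21): value 21
after step 4 (#4 write(85)): value 85
after step 5 (#5 write(70)): value 70
after step 6 (#6 write(53)): value 53
after step 7 (#7 write(15)): value 15
after step 8 (#9 read() → 15): value 15
after step 9 (#8 write(77)): value 77
after step 10 (#10 read() → 77): value 77
after step 11 (#11 read() → 77): value 77

#1 < #3 < #2 < #4 < #5 < #6 < #7 < #9 < #8 < #10 < #11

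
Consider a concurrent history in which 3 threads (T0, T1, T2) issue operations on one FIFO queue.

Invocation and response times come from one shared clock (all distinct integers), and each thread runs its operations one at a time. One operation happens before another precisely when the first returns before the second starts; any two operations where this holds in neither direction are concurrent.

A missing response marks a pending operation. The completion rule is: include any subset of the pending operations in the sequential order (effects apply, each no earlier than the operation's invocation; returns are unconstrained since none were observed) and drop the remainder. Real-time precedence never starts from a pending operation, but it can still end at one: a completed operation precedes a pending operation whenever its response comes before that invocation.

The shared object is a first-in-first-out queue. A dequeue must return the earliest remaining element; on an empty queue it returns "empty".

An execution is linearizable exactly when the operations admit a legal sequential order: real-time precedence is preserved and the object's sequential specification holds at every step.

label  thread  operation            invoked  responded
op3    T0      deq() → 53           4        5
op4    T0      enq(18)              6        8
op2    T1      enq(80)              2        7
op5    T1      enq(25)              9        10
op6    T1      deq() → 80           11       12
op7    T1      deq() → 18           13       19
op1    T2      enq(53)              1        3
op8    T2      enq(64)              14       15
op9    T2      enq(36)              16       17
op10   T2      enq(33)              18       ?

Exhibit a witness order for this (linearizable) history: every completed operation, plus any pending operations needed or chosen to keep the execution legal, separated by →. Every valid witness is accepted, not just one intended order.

op1 → op2 → op3 → op4 → op5 → op6 → op7 → op8 → op9

after step 1 (op1 enq(53)): queue <53>
after step 2 (op2 enq(80)): queue <53,80>
after step 3 (op3 deq() → 53): queue <80>
after step 4 (op4 enq(18)): queue <80,18>
after step 5 (op5 enq(25)): queue <80,18,25>
after step 6 (op6 deq() → 80): queue <18,25>
after step 7 (op7 deq() → 18): queue <25>
after step 8 (op8 enq(64)): queue <25,64>
after step 9 (op9 enq(36)): queue <25,64,36>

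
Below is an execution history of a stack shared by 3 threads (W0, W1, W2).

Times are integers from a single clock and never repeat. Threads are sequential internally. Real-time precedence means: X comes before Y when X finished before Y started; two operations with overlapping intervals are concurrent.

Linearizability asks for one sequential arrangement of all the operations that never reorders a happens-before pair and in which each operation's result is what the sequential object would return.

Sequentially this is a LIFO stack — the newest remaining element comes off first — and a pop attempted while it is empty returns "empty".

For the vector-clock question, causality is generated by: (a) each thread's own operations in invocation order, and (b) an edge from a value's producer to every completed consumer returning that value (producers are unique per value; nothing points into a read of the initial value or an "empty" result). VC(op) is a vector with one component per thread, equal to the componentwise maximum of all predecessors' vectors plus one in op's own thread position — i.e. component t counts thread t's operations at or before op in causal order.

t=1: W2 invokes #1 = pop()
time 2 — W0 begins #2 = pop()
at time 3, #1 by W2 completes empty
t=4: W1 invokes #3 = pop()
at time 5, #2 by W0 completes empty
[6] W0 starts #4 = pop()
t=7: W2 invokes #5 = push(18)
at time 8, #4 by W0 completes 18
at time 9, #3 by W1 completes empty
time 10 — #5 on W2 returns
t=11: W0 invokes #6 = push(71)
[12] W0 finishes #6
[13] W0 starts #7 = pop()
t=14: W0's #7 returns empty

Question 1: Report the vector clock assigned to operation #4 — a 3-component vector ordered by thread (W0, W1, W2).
(2, 0, 2)

#1 (invocation 1): nothing precedes it; W2's component alone gives (0, 0, 1)
#3 (invocation 4): nothing precedes it; W1's component alone gives (0, 1, 0)
#2 (invocation 2): nothing precedes it; W0's component alone gives (1, 0, 0)
merge at #5 (invoked 7): VC(#1)=(0, 0, 1), own-thread bump on W2 → (0, 0, 2)
merge at #4 (invoked 6): VC(#2)=(1, 0, 0), VC(#5)=(0, 0, 2), own-thread bump on W0 → (2, 0, 2)
merge at #6 (invoked 11): VC(#4)=(2, 0, 2), own-thread bump on W0 → (3, 0, 2)
merge at #7 (invoked 13): VC(#6)=(3, 0, 2), own-thread bump on W0 → (4, 0, 2)
target: VC(#4) = (2, 0, 2)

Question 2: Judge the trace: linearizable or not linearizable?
not linearizable

cut after 13 events: linearizable; cut after 14 events (#7 responds, time 14): not linearizable
no legal order exists: 14 real-time-consistent candidates over 7 completed stack operations, all rejected
sample order #1, #2, #3, #4, #5, #6, #7 stalls at step 4 — #4 pop() → 18 has no legal effect
sample order #1, #2, #3, #5, #4, #6, #7 stalls at step 7 — #7 pop() → empty has no legal effect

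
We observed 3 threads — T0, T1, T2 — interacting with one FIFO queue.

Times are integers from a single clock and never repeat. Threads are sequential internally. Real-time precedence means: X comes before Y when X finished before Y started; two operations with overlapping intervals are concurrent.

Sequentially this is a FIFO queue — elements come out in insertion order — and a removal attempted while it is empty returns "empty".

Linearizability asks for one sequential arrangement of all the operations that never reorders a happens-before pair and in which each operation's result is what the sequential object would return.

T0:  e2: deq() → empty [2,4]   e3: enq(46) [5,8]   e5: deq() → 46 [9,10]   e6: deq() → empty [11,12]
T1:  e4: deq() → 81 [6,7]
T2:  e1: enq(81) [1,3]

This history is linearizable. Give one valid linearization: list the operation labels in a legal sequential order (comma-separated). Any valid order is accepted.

e2, e1, e3, e4, e5, e6

step 1: e2 deq() → empty — queue <>
step 2: e1 enq(81) — queue <81>
step 3: e3 enq(46) — queue <81,46>
step 4: e4 deq() → 81 — queue <46>
step 5: e5 deq() → 46 — queue <>
step 6: e6 deq() → empty — queue <>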